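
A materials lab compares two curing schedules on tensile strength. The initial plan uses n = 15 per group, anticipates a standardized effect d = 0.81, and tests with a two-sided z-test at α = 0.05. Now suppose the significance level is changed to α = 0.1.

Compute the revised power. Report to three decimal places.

Power ≈ 0.717

δ = d·√(n/2) = 0.81 × √(15/2) = 2.2183 (unchanged). New critical value: z_{0.05} = 1.645.
Revised power = Φ(δ − 1.645) + Φ(−δ − 1.645) = Φ(0.573) + Φ(-3.863) = 0.7168 + 0.0001 = 0.7169.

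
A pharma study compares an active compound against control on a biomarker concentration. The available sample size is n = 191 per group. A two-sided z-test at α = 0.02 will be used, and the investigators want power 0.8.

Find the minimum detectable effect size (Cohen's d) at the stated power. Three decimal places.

d ≈ 0.324

Required noncentrality: δ = z_{0.01} + z_{0.20} = 2.326 + 0.842 = 3.168.
(The second rejection-region term Φ(−δ − z_{α/2}) is negligible and dropped.)
δ = d·√(n/2) ⇒ d = δ/√(n/2) = 3.168/√(191/2) = 0.3242.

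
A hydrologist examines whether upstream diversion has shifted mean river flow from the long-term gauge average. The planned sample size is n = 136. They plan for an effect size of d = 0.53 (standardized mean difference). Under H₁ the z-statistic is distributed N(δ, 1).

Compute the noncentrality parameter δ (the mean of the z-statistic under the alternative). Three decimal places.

δ ≈ 6.181

δ = d·√n = 0.53 × √136 = 6.1808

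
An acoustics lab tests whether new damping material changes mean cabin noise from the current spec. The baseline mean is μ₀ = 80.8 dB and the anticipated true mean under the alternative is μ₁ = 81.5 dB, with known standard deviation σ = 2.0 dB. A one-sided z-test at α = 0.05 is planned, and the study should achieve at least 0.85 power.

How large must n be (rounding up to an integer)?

Standardized effect: d = |μ₁ − μ₀| / σ = |81.5 − 80.8| / 2.0 = 0.3500
For power 0.85 need Φ(δ − z_{0.05}) = 0.85, so δ = z_{0.05} + z_{0.15} = 1.645 + 1.036 = 2.681.
δ = d·√n ⇒ n = (δ/d)² = (2.681 / 0.3500)² = 58.69.
Rounding up, n = 59.

n = 59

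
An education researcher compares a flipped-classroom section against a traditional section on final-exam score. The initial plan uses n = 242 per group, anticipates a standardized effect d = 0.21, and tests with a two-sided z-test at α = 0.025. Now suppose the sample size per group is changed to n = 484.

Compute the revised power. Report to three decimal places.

Power ≈ 0.847

With n = 484 per group: δ = d·√(n/2) = 0.21 × √(484/2) = 3.2668. Critical value z_{0.0125} = 2.241.
Revised power = Φ(δ − 2.241) + Φ(−δ − 2.241) = Φ(1.025) + Φ(-5.508) = 0.8474 + 0.0000 = 0.8474.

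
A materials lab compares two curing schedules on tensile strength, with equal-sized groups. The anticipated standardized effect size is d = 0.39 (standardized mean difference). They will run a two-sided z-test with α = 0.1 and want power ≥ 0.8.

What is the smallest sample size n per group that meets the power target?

Set Φ(δ − 1.645) = 0.8; then δ − 1.645 = Φ⁻¹(0.8) = 0.842, giving δ = 2.486.
(Ignoring the negligible lower-tail rejection probability gives the usual closed-form inversion.)
δ = d·√(n/2) ⇒ n = 2(δ/d)² = 2 × (2.486 / 0.39)² = 81.30.
Round up to the next whole unit.

n = 82 per group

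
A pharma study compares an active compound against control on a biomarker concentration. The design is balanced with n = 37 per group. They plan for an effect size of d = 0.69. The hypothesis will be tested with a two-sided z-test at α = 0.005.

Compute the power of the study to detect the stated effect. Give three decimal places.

Noncentrality parameter: δ = d·√(n/2) = 0.69 × √(37/2) = 2.9678
Critical value for a two-sided test at α = 0.005: z_{α/2} = 2.807.
Power = Φ(δ − 2.807) + Φ(−δ − 2.807) = Φ(0.161) + Φ(-5.775) = 0.5639 + 0.0000 = 0.5639.

Power ≈ 0.564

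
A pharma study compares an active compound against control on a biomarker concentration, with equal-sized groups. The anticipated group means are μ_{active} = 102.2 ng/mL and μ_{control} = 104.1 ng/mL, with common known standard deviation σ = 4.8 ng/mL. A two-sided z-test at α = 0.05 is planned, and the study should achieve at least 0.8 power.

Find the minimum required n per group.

n = 101 per group

Standardized effect: d = |μ_{active} − μ_{control}| / σ = |102.2 − 104.1| / 4.8 = 0.3958
For power 0.8 need Φ(δ − z_{0.025}) = 0.8, so δ = z_{0.025} + z_{0.20} = 1.960 + 0.842 = 2.802.
(For δ > 0 the lower-tail rejection region contributes negligibly to power, so the one-term inversion is standard.)
δ = d·√(n/2) ⇒ n = 2(δ/d)² = 2 × (2.802 / 0.3958)² = 100.19.
Round up to the next whole unit.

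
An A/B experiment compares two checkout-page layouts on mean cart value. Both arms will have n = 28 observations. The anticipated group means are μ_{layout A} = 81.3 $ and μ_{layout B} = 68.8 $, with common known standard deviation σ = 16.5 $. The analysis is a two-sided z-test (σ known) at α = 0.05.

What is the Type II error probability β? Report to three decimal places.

β ≈ 0.191

Standardized effect: d = |μ_{layout A} − μ_{layout B}| / σ = |81.3 − 68.8| / 16.5 = 0.7576
Noncentrality parameter: δ = d·√(n/2) = 0.7576 × √(28/2) = 2.8346
Critical value for a two-sided test at α = 0.05: z_{α/2} = 1.960.
Power = Φ(δ − 1.960) + Φ(−δ − 1.960) = Φ(0.875) + Φ(-4.795) = 0.8091 + 0.0000 = 0.8091.
Type II error: β = 1 − power = 1 − 0.8091 = 0.1909.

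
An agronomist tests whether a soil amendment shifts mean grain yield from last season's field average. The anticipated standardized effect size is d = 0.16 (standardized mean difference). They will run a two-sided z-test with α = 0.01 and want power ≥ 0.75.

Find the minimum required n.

n = 413

Set Φ(δ − 2.576) = 0.75; then δ − 2.576 = Φ⁻¹(0.75) = 0.674, giving δ = 3.250.
(For δ > 0 the lower-tail rejection region contributes negligibly to power, so the one-term inversion is standard.)
δ = d·√n ⇒ n = (δ/d)² = (3.250 / 0.16)² = 412.68.
Round up to the next whole unit.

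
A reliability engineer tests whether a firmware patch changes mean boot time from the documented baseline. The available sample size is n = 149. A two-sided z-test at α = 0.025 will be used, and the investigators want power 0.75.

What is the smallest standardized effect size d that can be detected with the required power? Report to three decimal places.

Need Φ(δ − 2.241) = 0.75, so δ = 2.241 + 0.674 = 2.916.
(The second rejection-region term Φ(−δ − z_{α/2}) is negligible and dropped.)
δ = d·√n ⇒ d = δ/√n = 2.916/√149 = 0.2389.

d ≈ 0.239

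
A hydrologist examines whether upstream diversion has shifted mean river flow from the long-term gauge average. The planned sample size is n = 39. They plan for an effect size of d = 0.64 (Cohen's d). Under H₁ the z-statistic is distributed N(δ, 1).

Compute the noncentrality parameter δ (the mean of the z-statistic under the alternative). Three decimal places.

δ = d·√n = 0.64 × √39 = 3.9968

δ ≈ 3.997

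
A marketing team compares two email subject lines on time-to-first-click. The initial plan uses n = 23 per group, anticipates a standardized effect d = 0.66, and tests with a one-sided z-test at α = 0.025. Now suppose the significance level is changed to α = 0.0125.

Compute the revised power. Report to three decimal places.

δ = d·√(n/2) = 0.66 × √(23/2) = 2.2382 (unchanged). New critical value: z_{0.0125} = 2.241.
Revised power = Φ(δ − 2.241) = Φ(-0.003) = 0.4987.

Power ≈ 0.499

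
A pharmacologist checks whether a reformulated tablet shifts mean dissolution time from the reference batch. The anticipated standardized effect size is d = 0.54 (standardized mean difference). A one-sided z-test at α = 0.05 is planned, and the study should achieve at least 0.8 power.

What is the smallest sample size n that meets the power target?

n = 22

For power 0.8 need Φ(δ − z_{0.05}) = 0.8, so δ = z_{0.05} + z_{0.20} = 1.645 + 0.842 = 2.486.
δ = d·√n ⇒ n = (δ/d)² = (2.486 / 0.54)² = 21.20.
Round up to the next whole unit.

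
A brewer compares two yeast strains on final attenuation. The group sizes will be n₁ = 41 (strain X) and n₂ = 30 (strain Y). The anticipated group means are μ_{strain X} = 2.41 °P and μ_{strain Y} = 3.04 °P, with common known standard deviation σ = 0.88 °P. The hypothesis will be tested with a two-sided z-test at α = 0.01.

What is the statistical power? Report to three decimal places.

Power ≈ 0.657

Standardized effect: d = |μ_{strain X} − μ_{strain Y}| / σ = |2.41 − 3.04| / 0.88 = 0.7159
Noncentrality parameter: λ = d / √(1/n₁ + 1/n₂) = 0.7159 / √(1/41 + 1/30) = 2.9798
Critical value for a two-sided test at α = 0.01: z_{α/2} = 2.576.
Power = Φ(λ − 2.576) + Φ(−λ − 2.576) = Φ(0.404) + Φ(-5.556) = 0.6569 + 0.0000 = 0.6569.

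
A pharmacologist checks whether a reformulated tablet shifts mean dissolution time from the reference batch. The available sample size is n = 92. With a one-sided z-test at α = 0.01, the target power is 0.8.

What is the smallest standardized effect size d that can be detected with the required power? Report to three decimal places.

Required noncentrality: δ = z_{0.01} + z_{0.20} = 2.326 + 0.842 = 3.168.
δ = d·√n ⇒ d = δ/√n = 3.168/√92 = 0.3303.

d ≈ 0.330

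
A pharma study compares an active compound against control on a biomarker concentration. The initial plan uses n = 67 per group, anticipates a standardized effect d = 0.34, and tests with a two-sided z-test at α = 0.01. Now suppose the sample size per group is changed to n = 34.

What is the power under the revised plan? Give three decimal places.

With n = 34 per group: δ = d·√(n/2) = 0.34 × √(34/2) = 1.4019. Critical value z_{0.005} = 2.576.
Revised power = Φ(δ − 2.576) + Φ(−δ − 2.576) = Φ(-1.174) + Φ(-3.978) = 0.1202 + 0.0000 = 0.1202.

Power ≈ 0.120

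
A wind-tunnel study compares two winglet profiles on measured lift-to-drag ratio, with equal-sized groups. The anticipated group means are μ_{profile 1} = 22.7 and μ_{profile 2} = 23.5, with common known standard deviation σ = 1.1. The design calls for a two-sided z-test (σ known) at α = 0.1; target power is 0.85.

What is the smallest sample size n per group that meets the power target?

n = 28 per group

Standardized effect: d = |μ_{profile 1} − μ_{profile 2}| / σ = |22.7 − 23.5| / 1.1 = 0.7273
For power 0.85 need Φ(δ − z_{0.05}) = 0.85, so δ = z_{0.05} + z_{0.15} = 1.645 + 1.036 = 2.681.
(Ignoring the negligible lower-tail rejection probability gives the usual closed-form inversion.)
δ = d·√(n/2) ⇒ n = 2(δ/d)² = 2 × (2.681 / 0.7273)² = 27.18.
Rounding up, n = 28 per group.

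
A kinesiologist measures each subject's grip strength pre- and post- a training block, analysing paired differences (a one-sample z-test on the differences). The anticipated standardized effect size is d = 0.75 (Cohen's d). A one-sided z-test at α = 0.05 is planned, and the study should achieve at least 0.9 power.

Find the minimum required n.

For power 0.9 need Φ(δ − z_{0.05}) = 0.9, so δ = z_{0.05} + z_{0.10} = 1.645 + 1.282 = 2.926.
δ = d·√n ⇒ n = (δ/d)² = (2.926 / 0.75)² = 15.22.
Rounding up, n = 16.

n = 16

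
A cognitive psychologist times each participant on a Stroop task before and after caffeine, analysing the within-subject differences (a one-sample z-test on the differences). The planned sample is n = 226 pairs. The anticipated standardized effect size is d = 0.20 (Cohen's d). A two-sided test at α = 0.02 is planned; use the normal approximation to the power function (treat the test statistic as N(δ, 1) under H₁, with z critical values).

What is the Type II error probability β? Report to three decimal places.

Noncentrality parameter: δ = d·√n = 0.20 × √226 = 3.0067
Critical value for a two-sided test at α = 0.02: z_{α/2} = 2.326.
Power = Φ(δ − 2.326) + Φ(−δ − 2.326) = Φ(0.680) + Φ(-5.333) = 0.7518 + 0.0000 = 0.7518.
Type II error: β = 1 − power = 1 − 0.7518 = 0.2482.

β ≈ 0.248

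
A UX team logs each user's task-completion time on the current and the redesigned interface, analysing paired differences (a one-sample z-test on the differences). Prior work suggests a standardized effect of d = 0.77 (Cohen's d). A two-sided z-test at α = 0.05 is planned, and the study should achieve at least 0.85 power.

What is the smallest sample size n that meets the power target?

n = 16

Set Φ(δ − 1.960) = 0.85; then δ − 1.960 = Φ⁻¹(0.85) = 1.036, giving δ = 2.996.
(For δ > 0 the lower-tail rejection region contributes negligibly to power, so the one-term inversion is standard.)
δ = d·√n ⇒ n = (δ/d)² = (2.996 / 0.77)² = 15.14.
Rounding up, n = 16.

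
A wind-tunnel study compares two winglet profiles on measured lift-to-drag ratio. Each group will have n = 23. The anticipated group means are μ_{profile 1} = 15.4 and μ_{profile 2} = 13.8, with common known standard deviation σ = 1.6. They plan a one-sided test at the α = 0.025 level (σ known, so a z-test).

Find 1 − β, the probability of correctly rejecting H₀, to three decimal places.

Standardized effect: d = |μ_{profile 1} − μ_{profile 2}| / σ = |15.4 − 13.8| / 1.6 = 1.0000
Noncentrality parameter: δ = d·√(n/2) = 1.0000 × √(23/2) = 3.3912
One-sided α = 0.025 → critical value z_{0.025} = 1.960.
Power = Φ(δ − 1.960) = Φ(1.431) = 0.9238.

Power ≈ 0.924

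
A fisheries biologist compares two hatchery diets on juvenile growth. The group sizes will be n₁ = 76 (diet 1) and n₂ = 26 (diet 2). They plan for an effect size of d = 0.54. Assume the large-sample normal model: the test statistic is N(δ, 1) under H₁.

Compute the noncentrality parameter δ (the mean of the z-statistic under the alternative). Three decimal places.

The noncentrality parameter scales effect size by the design's sample-size factor: δ = d / √(1/n₁ + 1/n₂) = 0.54 / √(1/76 + 1/26) = 2.3768

δ ≈ 2.377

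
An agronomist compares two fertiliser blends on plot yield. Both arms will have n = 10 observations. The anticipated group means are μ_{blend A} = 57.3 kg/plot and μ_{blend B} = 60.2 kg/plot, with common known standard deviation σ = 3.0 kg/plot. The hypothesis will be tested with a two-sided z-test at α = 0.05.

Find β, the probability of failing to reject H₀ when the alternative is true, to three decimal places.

Standardized effect: d = |μ_{blend A} − μ_{blend B}| / σ = |57.3 − 60.2| / 3.0 = 0.9667
Noncentrality parameter: δ = d·√(n/2) = 0.9667 × √(10/2) = 2.1615
Two-sided α = 0.05 → critical value z_{0.025} = 1.960.
Power = Φ(δ − 1.960) + Φ(−δ − 1.960) = Φ(0.202) + Φ(-4.121) = 0.5799 + 0.0000 = 0.5799.
Type II error: β = 1 − power = 1 − 0.5799 = 0.4201.

β ≈ 0.420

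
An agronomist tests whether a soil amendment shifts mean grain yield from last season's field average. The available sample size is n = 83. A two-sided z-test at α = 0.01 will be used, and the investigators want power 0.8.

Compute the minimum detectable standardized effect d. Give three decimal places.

d ≈ 0.375

Need Φ(δ − 2.576) = 0.8, so δ = 2.576 + 0.842 = 3.417.
(Lower-tail contribution to power is negligible for δ > 0.)
δ = d·√n ⇒ d = δ/√n = 3.417/√83 = 0.3751.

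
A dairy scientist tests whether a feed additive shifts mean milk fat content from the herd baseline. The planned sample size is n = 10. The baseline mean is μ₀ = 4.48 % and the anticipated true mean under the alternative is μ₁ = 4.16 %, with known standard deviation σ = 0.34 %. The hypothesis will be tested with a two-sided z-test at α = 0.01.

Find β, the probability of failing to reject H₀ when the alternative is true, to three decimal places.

Standardized effect: d = |μ₁ − μ₀| / σ = |4.16 − 4.48| / 0.34 = 0.9412
Noncentrality parameter: δ = d·√n = 0.9412 × √10 = 2.9763
Critical value for a two-sided test at α = 0.01: z_{α/2} = 2.576.
Power = Φ(δ − 2.576) + Φ(−δ − 2.576) = Φ(0.400) + Φ(-5.552) = 0.6556 + 0.0000 = 0.6556.
Type II error: β = 1 − power = 1 − 0.6556 = 0.3444.

β ≈ 0.344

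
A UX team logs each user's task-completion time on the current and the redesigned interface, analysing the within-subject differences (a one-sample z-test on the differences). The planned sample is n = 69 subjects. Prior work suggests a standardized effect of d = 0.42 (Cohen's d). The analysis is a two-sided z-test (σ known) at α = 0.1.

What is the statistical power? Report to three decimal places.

Power ≈ 0.967

Noncentrality parameter: λ = d·√n = 0.42 × √69 = 3.4888
Critical value for a two-sided test at α = 0.1: z_{α/2} = 1.645.
Power = Φ(λ − 1.645) + Φ(−λ − 1.645) = Φ(1.844) + Φ(-5.134) = 0.9674 + 0.0000 = 0.9674.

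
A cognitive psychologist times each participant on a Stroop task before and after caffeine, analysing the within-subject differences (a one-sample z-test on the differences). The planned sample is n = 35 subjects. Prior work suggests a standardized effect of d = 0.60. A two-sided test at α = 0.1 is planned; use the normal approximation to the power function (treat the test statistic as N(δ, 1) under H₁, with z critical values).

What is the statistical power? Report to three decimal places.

Noncentrality parameter: δ = d·√n = 0.60 × √35 = 3.5496
Critical value for a two-sided test at α = 0.1: z_{α/2} = 1.645.
Power = Φ(δ − 1.645) + Φ(−δ − 1.645) = Φ(1.905) + Φ(-5.195) = 0.9716 + 0.0000 = 0.9716.

Power ≈ 0.972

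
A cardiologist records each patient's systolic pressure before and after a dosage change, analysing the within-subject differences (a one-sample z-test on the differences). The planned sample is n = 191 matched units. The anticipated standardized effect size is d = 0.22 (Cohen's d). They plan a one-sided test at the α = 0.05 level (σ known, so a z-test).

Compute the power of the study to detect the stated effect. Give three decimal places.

Power ≈ 0.919

Noncentrality parameter: δ = d·√n = 0.22 × √191 = 3.0405
One-sided α = 0.05 → critical value z_{0.05} = 1.645.
Power = Φ(δ − 1.645) = Φ(1.396) = 0.9186.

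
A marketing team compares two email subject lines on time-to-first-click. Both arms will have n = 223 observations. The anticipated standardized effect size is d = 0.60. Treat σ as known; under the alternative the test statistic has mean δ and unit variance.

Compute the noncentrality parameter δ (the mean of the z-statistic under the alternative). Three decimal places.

The noncentrality parameter scales effect size by the design's sample-size factor: δ = d·√(n/2) = 0.60 × √(223/2) = 6.3356

δ ≈ 6.336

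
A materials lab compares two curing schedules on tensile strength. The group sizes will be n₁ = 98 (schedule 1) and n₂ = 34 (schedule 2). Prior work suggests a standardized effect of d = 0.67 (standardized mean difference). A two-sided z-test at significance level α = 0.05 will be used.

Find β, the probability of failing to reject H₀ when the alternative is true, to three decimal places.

Noncentrality parameter: δ = d / √(1/n₁ + 1/n₂) = 0.67 / √(1/98 + 1/34) = 3.3662
Two-sided α = 0.05 → critical value z_{0.025} = 1.960.
Power = Φ(δ − 1.960) + Φ(−δ − 1.960) = Φ(1.406) + Φ(-5.326) = 0.9202 + 0.0000 = 0.9202.
Type II error: β = 1 − power = 1 − 0.9202 = 0.0798.

β ≈ 0.080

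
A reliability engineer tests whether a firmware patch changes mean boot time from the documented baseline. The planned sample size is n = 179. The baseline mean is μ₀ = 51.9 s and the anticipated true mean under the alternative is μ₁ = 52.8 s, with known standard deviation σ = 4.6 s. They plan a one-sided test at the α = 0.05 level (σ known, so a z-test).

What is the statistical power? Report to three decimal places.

Power ≈ 0.835

Standardized effect: d = |μ₁ − μ₀| / σ = |52.8 − 51.9| / 4.6 = 0.1957
Noncentrality parameter: δ = d·√n = 0.1957 × √179 = 2.6176
One-sided α = 0.05 → critical value z_{0.05} = 1.645.
Power = P(Z > 1.645 − δ) = Φ(0.973) = 0.8347.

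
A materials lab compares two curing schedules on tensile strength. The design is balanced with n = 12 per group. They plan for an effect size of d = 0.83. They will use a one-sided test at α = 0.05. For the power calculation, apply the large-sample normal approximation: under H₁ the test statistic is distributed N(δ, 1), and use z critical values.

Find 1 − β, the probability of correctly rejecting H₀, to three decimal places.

Power ≈ 0.651

Noncentrality parameter: δ = d·√(n/2) = 0.83 × √(12/2) = 2.0331
One-sided α = 0.05 → critical value z_{0.05} = 1.645.
Power = Φ(δ − 1.645) = Φ(0.388) = 0.6511.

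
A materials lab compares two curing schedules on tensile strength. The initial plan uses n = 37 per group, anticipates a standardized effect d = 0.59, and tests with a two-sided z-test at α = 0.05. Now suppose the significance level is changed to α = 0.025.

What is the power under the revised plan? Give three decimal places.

δ = d·√(n/2) = 0.59 × √(37/2) = 2.5377 (unchanged). New critical value: z_{0.0125} = 2.241.
Revised power = Φ(δ − 2.241) + Φ(−δ − 2.241) = Φ(0.296) + Φ(-4.779) = 0.6165 + 0.0000 = 0.6165.

Power ≈ 0.616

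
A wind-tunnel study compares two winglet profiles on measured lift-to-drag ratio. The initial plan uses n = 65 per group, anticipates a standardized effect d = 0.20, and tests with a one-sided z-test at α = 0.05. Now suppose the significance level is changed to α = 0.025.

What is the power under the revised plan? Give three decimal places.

δ = d·√(n/2) = 0.20 × √(65/2) = 1.1402 (unchanged). New critical value: z_{0.025} = 1.960.
Revised power = P(Z > 1.960 − δ) = Φ(-0.820) = 0.2062.

Power ≈ 0.206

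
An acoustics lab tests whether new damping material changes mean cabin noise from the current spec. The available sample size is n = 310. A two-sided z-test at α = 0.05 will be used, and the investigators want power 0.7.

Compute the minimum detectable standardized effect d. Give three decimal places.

d ≈ 0.141

Need Φ(δ − 1.960) = 0.7, so δ = 1.960 + 0.524 = 2.484.
(Lower-tail contribution to power is negligible for δ > 0.)
δ = d·√n ⇒ d = δ/√n = 2.484/√310 = 0.1411.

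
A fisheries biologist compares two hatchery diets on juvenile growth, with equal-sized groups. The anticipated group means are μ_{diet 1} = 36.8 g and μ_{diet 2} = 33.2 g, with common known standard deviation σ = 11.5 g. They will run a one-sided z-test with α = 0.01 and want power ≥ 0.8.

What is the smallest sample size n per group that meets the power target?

Standardized effect: d = |μ_{diet 1} − μ_{diet 2}| / σ = |36.8 − 33.2| / 11.5 = 0.3130
Set Φ(δ − 2.326) = 0.8; then δ − 2.326 = Φ⁻¹(0.8) = 0.842, giving δ = 3.168.
δ = d·√(n/2) ⇒ n = 2(δ/d)² = 2 × (3.168 / 0.3130)² = 204.82.
Round up to the next whole unit.

n = 205 per group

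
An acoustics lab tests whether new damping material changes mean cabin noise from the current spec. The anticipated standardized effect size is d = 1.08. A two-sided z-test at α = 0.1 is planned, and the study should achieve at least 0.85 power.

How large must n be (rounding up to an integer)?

For power 0.85 need Φ(δ − z_{0.05}) = 0.85, so δ = z_{0.05} + z_{0.15} = 1.645 + 1.036 = 2.681.
(Ignoring the negligible lower-tail rejection probability gives the usual closed-form inversion.)
δ = d·√n ⇒ n = (δ/d)² = (2.681 / 1.08)² = 6.16.
Round up to the next whole unit.

n = 7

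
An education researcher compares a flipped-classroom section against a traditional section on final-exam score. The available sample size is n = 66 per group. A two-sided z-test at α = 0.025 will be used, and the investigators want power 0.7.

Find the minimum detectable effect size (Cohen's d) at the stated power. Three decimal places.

Need Φ(δ − 2.241) = 0.7, so δ = 2.241 + 0.524 = 2.766.
(The second rejection-region term Φ(−δ − z_{α/2}) is negligible and dropped.)
δ = d·√(n/2) ⇒ d = δ/√(n/2) = 2.766/√(66/2) = 0.4815.

d ≈ 0.481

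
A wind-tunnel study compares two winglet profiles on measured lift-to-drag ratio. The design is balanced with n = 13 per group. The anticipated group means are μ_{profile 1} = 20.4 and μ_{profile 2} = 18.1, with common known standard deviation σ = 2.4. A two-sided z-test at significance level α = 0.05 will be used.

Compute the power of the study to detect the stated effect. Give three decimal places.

Standardized effect: d = |μ_{profile 1} − μ_{profile 2}| / σ = |20.4 − 18.1| / 2.4 = 0.9583
Noncentrality parameter: δ = d·√(n/2) = 0.9583 × √(13/2) = 2.4433
Two-sided α = 0.05 → critical value z_{0.025} = 1.960.
Power = Φ(δ − 1.960) + Φ(−δ − 1.960) = Φ(0.483) + Φ(-4.403) = 0.6856 + 0.0000 = 0.6856.

Power ≈ 0.686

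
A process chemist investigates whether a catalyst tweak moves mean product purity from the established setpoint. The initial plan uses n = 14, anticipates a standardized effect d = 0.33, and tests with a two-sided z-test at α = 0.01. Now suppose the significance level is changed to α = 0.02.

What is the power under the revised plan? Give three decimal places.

Power ≈ 0.138

δ = d·√n = 0.33 × √14 = 1.2347 (unchanged). New critical value: z_{0.01} = 2.326.
Revised power = Φ(δ − 2.326) + Φ(−δ − 2.326) = Φ(-1.092) + Φ(-3.561) = 0.1375 + 0.0002 = 0.1377.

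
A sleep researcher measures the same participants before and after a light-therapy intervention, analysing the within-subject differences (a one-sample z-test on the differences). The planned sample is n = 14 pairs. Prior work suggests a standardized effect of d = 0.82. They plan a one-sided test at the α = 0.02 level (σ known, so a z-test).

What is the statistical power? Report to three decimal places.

Noncentrality parameter: δ = d·√n = 0.82 × √14 = 3.0682
Critical value for a one-sided test at α = 0.02: z_α = 2.054.
Power = Φ(δ − 2.054) = Φ(1.014) = 0.8448.

Power ≈ 0.845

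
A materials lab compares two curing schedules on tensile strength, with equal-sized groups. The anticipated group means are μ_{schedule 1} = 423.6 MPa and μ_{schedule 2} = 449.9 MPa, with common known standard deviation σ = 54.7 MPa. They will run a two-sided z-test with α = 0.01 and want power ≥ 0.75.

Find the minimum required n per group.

Standardized effect: d = |μ_{schedule 1} − μ_{schedule 2}| / σ = |423.6 − 449.9| / 54.7 = 0.4808
Set Φ(δ − 2.576) = 0.75; then δ − 2.576 = Φ⁻¹(0.75) = 0.674, giving δ = 3.250.
(Ignoring the negligible lower-tail rejection probability gives the usual closed-form inversion.)
δ = d·√(n/2) ⇒ n = 2(δ/d)² = 2 × (3.250 / 0.4808)² = 91.40.
Round up to the next whole unit.

n = 92 per group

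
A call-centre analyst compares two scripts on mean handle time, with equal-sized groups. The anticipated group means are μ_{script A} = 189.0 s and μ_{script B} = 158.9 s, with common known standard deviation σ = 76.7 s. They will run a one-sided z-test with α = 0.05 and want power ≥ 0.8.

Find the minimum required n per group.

Standardized effect: d = |μ_{script A} − μ_{script B}| / σ = |189.0 − 158.9| / 76.7 = 0.3924
For power 0.8 need Φ(δ − z_{0.05}) = 0.8, so δ = z_{0.05} + z_{0.20} = 1.645 + 0.842 = 2.486.
δ = d·√(n/2) ⇒ n = 2(δ/d)² = 2 × (2.486 / 0.3924)² = 80.29.
Round up to the next whole unit.

n = 81 per group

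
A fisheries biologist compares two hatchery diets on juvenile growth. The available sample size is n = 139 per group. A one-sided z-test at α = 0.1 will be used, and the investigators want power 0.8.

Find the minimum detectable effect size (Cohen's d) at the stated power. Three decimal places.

Required noncentrality: δ = z_{0.1} + z_{0.20} = 1.282 + 0.842 = 2.123.
δ = d·√(n/2) ⇒ d = δ/√(n/2) = 2.123/√(139/2) = 0.2547.

d ≈ 0.255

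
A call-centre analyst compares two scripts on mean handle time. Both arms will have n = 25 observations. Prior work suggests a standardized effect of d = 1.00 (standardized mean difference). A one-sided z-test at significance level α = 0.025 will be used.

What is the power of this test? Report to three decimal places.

Noncentrality parameter: δ = d·√(n/2) = 1.00 × √(25/2) = 3.5355
One-sided α = 0.025 → critical value z_{0.025} = 1.960.
Power = P(Z > 1.960 − δ) = Φ(1.576) = 0.9424.

Power ≈ 0.942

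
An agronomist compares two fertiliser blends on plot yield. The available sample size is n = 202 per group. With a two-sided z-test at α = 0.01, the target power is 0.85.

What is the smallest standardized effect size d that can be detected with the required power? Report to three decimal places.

Need Φ(δ − 2.576) = 0.85, so δ = 2.576 + 1.036 = 3.612.
(The second rejection-region term Φ(−δ − z_{α/2}) is negligible and dropped.)
δ = d·√(n/2) ⇒ d = δ/√(n/2) = 3.612/√(202/2) = 0.3594.

d ≈ 0.359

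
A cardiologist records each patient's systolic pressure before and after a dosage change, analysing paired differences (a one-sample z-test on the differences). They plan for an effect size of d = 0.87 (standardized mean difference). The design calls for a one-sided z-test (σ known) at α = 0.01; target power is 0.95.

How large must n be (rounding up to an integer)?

n = 21

Set Φ(δ − 2.326) = 0.95; then δ − 2.326 = Φ⁻¹(0.95) = 1.645, giving δ = 3.971.
δ = d·√n ⇒ n = (δ/d)² = (3.971 / 0.87)² = 20.84.
Rounding up, n = 21.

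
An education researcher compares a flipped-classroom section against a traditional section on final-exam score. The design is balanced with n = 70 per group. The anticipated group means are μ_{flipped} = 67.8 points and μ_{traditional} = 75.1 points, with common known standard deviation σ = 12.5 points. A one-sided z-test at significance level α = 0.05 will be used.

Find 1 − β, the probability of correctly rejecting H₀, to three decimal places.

Power ≈ 0.965

Standardized effect: d = |μ_{flipped} − μ_{traditional}| / σ = |67.8 − 75.1| / 12.5 = 0.5840
Noncentrality parameter: δ = d·√(n/2) = 0.5840 × √(70/2) = 3.4550
One-sided α = 0.05 → critical value z_{0.05} = 1.645.
Power = Φ(δ − 1.645) = Φ(1.810) = 0.9649.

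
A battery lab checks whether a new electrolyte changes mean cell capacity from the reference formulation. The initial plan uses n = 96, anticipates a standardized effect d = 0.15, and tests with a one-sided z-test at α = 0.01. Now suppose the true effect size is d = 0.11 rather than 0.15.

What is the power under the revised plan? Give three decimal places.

With d = 0.11: δ = d·√n = 0.11 × √96 = 1.0778. Critical value z_{0.01} = 2.326.
Revised power = P(Z > 2.326 − δ) = Φ(-1.249) = 0.1059.

Power ≈ 0.106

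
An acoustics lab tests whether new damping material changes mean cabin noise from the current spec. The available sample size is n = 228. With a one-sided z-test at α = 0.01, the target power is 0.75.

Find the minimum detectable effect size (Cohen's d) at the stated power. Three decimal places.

Need Φ(δ − 2.326) = 0.75, so δ = 2.326 + 0.674 = 3.001.
δ = d·√n ⇒ d = δ/√n = 3.001/√228 = 0.1987.

d ≈ 0.199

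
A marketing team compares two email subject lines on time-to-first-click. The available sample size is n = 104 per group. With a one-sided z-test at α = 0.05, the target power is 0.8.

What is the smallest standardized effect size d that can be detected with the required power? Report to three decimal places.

d ≈ 0.345

Required noncentrality: δ = z_{0.05} + z_{0.20} = 1.645 + 0.842 = 2.486.
δ = d·√(n/2) ⇒ d = δ/√(n/2) = 2.486/√(104/2) = 0.3448.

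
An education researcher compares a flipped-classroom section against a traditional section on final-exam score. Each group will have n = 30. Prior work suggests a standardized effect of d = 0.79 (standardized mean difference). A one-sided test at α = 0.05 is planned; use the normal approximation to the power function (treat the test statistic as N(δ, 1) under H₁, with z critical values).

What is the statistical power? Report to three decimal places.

Noncentrality parameter: δ = d·√(n/2) = 0.79 × √(30/2) = 3.0597
One-sided α = 0.05 → critical value z_{0.05} = 1.645.
Power = Φ(δ − 1.645) = Φ(1.415) = 0.9214.

Power ≈ 0.921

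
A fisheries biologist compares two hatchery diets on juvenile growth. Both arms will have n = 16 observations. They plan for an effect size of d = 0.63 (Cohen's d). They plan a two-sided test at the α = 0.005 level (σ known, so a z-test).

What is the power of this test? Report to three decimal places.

Noncentrality parameter: λ = d·√(n/2) = 0.63 × √(16/2) = 1.7819
Two-sided α = 0.005 → critical value z_{0.0025} = 2.807.
Power = Φ(λ − 2.807) + Φ(−λ − 2.807) = Φ(-1.025) + Φ(-4.589) = 0.1527 + 0.0000 = 0.1527.

Power ≈ 0.153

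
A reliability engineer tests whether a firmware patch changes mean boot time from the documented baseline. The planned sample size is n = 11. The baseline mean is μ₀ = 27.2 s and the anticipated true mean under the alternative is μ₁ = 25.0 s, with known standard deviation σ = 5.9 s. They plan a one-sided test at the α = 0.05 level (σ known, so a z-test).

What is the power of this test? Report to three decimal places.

Standardized effect: d = |μ₁ − μ₀| / σ = |25.0 − 27.2| / 5.9 = 0.3729
Noncentrality parameter: δ = d·√n = 0.3729 × √11 = 1.2367
One-sided α = 0.05 → critical value z_{0.05} = 1.645.
Power = Φ(δ − 1.645) = Φ(-0.408) = 0.3416.

Power ≈ 0.342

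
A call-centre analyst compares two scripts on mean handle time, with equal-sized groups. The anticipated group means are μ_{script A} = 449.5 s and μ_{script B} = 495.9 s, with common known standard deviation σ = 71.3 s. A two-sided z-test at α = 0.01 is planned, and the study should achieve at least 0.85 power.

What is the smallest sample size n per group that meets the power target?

n = 62 per group

Standardized effect: d = |μ_{script A} − μ_{script B}| / σ = |449.5 − 495.9| / 71.3 = 0.6508
Set Φ(δ − 2.576) = 0.85; then δ − 2.576 = Φ⁻¹(0.85) = 1.036, giving δ = 3.612.
(The Φ(−δ − z_{α/2}) term is vanishingly small for δ > 0 and is dropped in the standard sample-size formula.)
δ = d·√(n/2) ⇒ n = 2(δ/d)² = 2 × (3.612 / 0.6508)² = 61.62.
Rounding up, n = 62 per group.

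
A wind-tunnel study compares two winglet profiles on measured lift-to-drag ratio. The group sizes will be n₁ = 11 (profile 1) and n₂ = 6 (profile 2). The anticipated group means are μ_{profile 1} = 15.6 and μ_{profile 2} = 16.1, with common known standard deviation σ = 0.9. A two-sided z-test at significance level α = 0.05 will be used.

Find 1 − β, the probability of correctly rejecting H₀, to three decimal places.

Power ≈ 0.195

Standardized effect: d = |μ_{profile 1} − μ_{profile 2}| / σ = |15.6 − 16.1| / 0.9 = 0.5556
Noncentrality parameter: δ = d / √(1/n₁ + 1/n₂) = 0.5556 / √(1/11 + 1/6) = 1.0946
Critical value for a two-sided test at α = 0.05: z_{α/2} = 1.960.
Power = Φ(δ − 1.960) + Φ(−δ − 1.960) = Φ(-0.865) + Φ(-3.055) = 0.1934 + 0.0011 = 0.1946.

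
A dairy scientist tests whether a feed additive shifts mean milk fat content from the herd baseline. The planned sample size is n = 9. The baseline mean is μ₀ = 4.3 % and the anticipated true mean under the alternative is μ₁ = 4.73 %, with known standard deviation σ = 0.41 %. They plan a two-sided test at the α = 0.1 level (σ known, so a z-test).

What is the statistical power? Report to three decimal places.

Standardized effect: d = |μ₁ − μ₀| / σ = |4.73 − 4.3| / 0.41 = 1.0488
Noncentrality parameter: δ = d·√n = 1.0488 × √9 = 3.1463
Critical value for a two-sided test at α = 0.1: z_{α/2} = 1.645.
Power = Φ(δ − 1.645) + Φ(−δ − 1.645) = Φ(1.501) + Φ(-4.791) = 0.9334 + 0.0000 = 0.9334.

Power ≈ 0.933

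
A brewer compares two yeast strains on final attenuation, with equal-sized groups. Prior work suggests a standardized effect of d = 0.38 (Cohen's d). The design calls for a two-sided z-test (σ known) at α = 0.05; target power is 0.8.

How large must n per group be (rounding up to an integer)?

Set Φ(δ − 1.960) = 0.8; then δ − 1.960 = Φ⁻¹(0.8) = 0.842, giving δ = 2.802.
(For δ > 0 the lower-tail rejection region contributes negligibly to power, so the one-term inversion is standard.)
δ = d·√(n/2) ⇒ n = 2(δ/d)² = 2 × (2.802 / 0.38)² = 108.71.
Round up to the next whole unit.

n = 109 per group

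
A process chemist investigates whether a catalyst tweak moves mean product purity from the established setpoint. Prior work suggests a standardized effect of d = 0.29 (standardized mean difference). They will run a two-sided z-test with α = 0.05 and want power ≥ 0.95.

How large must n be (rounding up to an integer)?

For power 0.95 need Φ(δ − z_{0.025}) = 0.95, so δ = z_{0.025} + z_{0.05} = 1.960 + 1.645 = 3.605.
(For δ > 0 the lower-tail rejection region contributes negligibly to power, so the one-term inversion is standard.)
δ = d·√n ⇒ n = (δ/d)² = (3.605 / 0.29)² = 154.51.
Rounding up, n = 155.

n = 155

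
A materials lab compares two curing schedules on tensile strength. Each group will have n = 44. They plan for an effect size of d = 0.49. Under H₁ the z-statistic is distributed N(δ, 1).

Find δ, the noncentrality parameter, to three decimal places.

The noncentrality parameter scales effect size by the design's sample-size factor: δ = d·√(n/2) = 0.49 × √(44/2) = 2.2983

δ ≈ 2.298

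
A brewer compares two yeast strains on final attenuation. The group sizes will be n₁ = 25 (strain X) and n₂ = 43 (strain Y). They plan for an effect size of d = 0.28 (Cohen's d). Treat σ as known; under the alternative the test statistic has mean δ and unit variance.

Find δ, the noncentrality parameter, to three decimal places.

δ ≈ 1.113

δ = d / √(1/n₁ + 1/n₂) = 0.28 / √(1/25 + 1/43) = 1.1133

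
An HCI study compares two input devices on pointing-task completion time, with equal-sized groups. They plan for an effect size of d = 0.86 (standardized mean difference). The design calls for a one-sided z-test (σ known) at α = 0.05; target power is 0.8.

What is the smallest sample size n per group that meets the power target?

Set Φ(δ − 1.645) = 0.8; then δ − 1.645 = Φ⁻¹(0.8) = 0.842, giving δ = 2.486.
δ = d·√(n/2) ⇒ n = 2(δ/d)² = 2 × (2.486 / 0.86)² = 16.72.
Round up to the next whole unit.

n = 17 per group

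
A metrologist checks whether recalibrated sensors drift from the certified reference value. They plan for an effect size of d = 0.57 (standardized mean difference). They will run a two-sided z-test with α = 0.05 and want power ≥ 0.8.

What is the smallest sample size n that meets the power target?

n = 25

Set Φ(δ − 1.960) = 0.8; then δ − 1.960 = Φ⁻¹(0.8) = 0.842, giving δ = 2.802.
(Ignoring the negligible lower-tail rejection probability gives the usual closed-form inversion.)
δ = d·√n ⇒ n = (δ/d)² = (2.802 / 0.57)² = 24.16.
Round up to the next whole unit.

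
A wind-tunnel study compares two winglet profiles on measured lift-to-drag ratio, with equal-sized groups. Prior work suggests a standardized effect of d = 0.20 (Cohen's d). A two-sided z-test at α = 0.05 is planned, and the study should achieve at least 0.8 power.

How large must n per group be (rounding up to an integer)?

n = 393 per group

For power 0.8 need Φ(δ − z_{0.025}) = 0.8, so δ = z_{0.025} + z_{0.20} = 1.960 + 0.842 = 2.802.
(For δ > 0 the lower-tail rejection region contributes negligibly to power, so the one-term inversion is standard.)
δ = d·√(n/2) ⇒ n = 2(δ/d)² = 2 × (2.802 / 0.20)² = 392.44.
Round up to the next whole unit.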